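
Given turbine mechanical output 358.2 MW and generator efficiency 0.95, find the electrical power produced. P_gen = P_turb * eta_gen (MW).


P_gen = 358.2 * 0.95 = 340.2900 MW


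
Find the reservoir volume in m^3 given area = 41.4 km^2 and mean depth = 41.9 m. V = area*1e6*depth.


V = 41.4 * 1e6 * 41.9 = 1.7347e+09 m^3


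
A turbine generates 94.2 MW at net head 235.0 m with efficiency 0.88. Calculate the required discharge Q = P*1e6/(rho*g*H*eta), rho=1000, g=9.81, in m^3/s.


Q = 94.2 * 1e6 / (1000 * 9.81 * 235.0 * 0.88) = 46.4335 m^3/s


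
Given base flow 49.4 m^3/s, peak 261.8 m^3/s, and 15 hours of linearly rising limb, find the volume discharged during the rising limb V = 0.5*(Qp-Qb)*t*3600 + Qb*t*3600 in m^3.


V = 0.5*(261.8 - 49.4)*15*3600 + 49.4*15*3600 = 8.4024e+06 m^3


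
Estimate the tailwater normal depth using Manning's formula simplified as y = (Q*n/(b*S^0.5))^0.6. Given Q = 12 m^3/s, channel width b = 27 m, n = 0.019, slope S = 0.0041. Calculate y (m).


y = (12 * 0.019 / (27 * 0.0041^0.5))^0.6 = 0.2966 m


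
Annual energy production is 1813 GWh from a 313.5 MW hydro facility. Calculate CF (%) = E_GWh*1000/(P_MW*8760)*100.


CF = 1813 * 1000 / (313.5 * 8760) * 100 = 66.0171 %


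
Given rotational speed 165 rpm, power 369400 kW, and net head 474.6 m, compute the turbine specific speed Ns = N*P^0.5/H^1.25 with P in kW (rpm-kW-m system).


Ns = 165 * 369400^0.5 / 474.6^1.25 = 45.2713


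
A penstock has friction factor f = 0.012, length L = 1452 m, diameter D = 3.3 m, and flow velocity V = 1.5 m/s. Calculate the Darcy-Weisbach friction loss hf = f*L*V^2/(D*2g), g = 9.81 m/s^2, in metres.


hf = 0.012 * 1452 * 1.5^2 / (3.3 * 2 * 9.81) = 0.6055 m


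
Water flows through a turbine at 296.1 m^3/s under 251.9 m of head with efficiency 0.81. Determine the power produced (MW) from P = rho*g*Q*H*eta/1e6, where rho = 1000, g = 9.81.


P = 1000 * 9.81 * 296.1 * 251.9 * 0.81 / 1e6 = 592.6804 MW


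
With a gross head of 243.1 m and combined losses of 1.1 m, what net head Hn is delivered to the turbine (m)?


Hn = 243.1 - 1.1 = 242.0000 m


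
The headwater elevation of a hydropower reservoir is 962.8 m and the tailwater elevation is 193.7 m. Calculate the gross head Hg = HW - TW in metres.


Hg = 962.8 - 193.7 = 769.1000 m


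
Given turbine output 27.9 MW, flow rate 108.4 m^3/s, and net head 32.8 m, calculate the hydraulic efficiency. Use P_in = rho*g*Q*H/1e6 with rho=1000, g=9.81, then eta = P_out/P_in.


P_in = 1000 * 9.81 * 108.4 * 32.8 / 1e6 = 34.8797 MW
eta = 27.9 / 34.8797 = 0.7999


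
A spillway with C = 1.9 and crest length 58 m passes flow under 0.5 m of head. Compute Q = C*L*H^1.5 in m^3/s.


Q = 1.9 * 58 * 0.5^1.5 = 38.9616 m^3/s


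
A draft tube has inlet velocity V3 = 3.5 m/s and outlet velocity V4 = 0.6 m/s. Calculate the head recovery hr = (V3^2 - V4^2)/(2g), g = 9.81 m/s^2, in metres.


hr = (3.5^2 - 0.6^2) / (2*9.81) = 0.6060 m


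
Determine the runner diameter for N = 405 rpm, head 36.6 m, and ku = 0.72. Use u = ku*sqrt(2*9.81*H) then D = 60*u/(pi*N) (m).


u = 0.72 * sqrt(2*9.81*36.6) = 19.2940 m/s
D = 60 * 19.2940 / (pi * 405) = 0.9098 m


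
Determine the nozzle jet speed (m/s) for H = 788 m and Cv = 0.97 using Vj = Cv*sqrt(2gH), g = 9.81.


Vj = 0.97 * sqrt(2*9.81*788) = 120.6103 m/s


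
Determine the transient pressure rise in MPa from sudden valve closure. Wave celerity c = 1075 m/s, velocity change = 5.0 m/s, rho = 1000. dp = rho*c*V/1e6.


dp = 1000 * 1075 * 5.0 / 1e6 = 5.3750 MPa


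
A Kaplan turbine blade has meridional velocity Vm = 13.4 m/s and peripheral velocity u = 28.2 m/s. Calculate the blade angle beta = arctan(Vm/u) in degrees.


beta = arctan(13.4 / 28.2) = 25.4160 degrees


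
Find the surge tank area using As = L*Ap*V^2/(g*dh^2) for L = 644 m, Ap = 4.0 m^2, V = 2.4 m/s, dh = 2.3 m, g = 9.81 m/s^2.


As = 644 * 4.0 * 2.4^2 / (9.81 * 2.3^2) = 285.9194 m^2


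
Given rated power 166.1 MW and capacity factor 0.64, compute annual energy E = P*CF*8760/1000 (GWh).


E = 166.1 * 0.64 * 8760 / 1000 = 931.2230 GWh


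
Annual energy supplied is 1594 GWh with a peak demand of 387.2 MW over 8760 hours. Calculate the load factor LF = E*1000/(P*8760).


LF = 1594 * 1000 / (387.2 * 8760) = 0.4699


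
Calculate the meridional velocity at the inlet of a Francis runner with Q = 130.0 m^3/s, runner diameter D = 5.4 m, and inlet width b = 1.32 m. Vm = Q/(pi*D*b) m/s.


Vm = 130.0 / (pi * 5.4 * 1.32) = 5.8053 m/s


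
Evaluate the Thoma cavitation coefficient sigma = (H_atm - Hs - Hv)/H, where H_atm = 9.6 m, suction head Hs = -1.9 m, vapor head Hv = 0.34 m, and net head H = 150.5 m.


sigma = (9.6 - (-1.9) - 0.34) / 150.5 = 0.0742


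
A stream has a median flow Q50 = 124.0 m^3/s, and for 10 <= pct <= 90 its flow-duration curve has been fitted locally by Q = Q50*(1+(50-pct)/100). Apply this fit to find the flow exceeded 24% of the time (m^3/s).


Q = 124.0 * (1 + (50 - 24)/100) = 156.2400 m^3/s


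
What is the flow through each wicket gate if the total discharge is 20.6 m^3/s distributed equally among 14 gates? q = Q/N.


q = 20.6 / 14 = 1.4714 m^3/s


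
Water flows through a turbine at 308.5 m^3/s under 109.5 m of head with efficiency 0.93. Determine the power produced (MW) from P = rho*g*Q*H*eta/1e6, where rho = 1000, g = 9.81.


P = 1000 * 9.81 * 308.5 * 109.5 * 0.93 / 1e6 = 308.1919 MW


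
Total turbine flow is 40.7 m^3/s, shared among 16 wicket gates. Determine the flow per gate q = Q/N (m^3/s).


q = 40.7 / 16 = 2.5438 m^3/s


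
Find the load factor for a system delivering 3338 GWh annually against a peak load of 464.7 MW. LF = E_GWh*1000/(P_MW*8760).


LF = 3338 * 1000 / (464.7 * 8760) = 0.8200


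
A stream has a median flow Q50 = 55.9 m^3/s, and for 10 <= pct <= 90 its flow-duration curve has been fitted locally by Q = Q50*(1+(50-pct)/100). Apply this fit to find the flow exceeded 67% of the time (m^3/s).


Q = 55.9 * (1 + (50 - 67)/100) = 46.3970 m^3/s


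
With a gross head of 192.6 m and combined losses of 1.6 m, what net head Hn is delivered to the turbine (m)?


Hn = 192.6 - 1.6 = 191.0000 m


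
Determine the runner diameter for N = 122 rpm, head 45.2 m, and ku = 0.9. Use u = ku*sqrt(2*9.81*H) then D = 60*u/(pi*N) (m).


u = 0.9 * sqrt(2*9.81*45.2) = 26.8016 m/s
D = 60 * 26.8016 / (pi * 122) = 4.1957 m


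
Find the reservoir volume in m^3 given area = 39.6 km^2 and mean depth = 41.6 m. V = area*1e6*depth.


V = 39.6 * 1e6 * 41.6 = 1.6474e+09 m^3


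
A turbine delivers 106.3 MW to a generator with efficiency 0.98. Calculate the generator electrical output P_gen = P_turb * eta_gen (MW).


P_gen = 106.3 * 0.98 = 104.1740 MW


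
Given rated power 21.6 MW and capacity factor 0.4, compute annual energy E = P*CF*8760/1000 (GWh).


E = 21.6 * 0.4 * 8760 / 1000 = 75.6864 GWh


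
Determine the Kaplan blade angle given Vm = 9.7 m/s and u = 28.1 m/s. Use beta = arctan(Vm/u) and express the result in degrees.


beta = arctan(9.7 / 28.1) = 19.0445 degrees


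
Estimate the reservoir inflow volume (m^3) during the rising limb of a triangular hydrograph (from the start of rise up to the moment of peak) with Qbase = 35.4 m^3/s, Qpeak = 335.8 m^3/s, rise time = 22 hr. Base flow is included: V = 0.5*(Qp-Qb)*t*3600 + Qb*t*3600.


V = 0.5*(335.8 - 35.4)*22*3600 + 35.4*22*3600 = 1.4700e+07 m^3


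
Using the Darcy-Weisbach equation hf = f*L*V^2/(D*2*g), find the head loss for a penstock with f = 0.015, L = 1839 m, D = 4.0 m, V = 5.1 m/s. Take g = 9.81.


hf = 0.015 * 1839 * 5.1^2 / (4.0 * 2 * 9.81) = 9.1423 m


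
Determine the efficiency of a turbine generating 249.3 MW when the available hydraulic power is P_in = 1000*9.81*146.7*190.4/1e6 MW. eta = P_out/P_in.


P_in = 1000 * 9.81 * 146.7 * 190.4 / 1e6 = 274.0098 MW
eta = 249.3 / 274.0098 = 0.9098


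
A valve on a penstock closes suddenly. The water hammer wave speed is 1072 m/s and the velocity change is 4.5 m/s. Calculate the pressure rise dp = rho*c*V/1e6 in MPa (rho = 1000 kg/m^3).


dp = 1000 * 1072 * 4.5 / 1e6 = 4.8240 MPa


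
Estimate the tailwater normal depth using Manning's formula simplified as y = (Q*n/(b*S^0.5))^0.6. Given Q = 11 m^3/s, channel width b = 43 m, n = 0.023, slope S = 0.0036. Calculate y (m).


y = (11 * 0.023 / (43 * 0.0036^0.5))^0.6 = 0.2483 m


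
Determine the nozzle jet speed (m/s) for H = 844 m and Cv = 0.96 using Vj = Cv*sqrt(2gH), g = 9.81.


Vj = 0.96 * sqrt(2*9.81*844) = 123.5356 m/s


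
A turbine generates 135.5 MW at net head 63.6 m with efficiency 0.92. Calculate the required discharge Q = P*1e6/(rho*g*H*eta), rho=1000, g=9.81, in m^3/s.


Q = 135.5 * 1e6 / (1000 * 9.81 * 63.6 * 0.92) = 236.0616 m^3/s


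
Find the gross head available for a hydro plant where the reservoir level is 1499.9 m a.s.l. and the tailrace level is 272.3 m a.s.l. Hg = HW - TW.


Hg = 1499.9 - 272.3 = 1227.6000 m


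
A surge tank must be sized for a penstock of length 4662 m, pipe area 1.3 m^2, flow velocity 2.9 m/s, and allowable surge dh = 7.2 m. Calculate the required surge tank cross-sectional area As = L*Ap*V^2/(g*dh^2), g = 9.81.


As = 4662 * 1.3 * 2.9^2 / (9.81 * 7.2^2) = 100.2254 m^2


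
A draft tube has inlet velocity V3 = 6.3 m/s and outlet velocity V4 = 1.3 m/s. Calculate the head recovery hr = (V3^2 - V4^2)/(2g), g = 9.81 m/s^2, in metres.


hr = (6.3^2 - 1.3^2) / (2*9.81) = 1.9368 m


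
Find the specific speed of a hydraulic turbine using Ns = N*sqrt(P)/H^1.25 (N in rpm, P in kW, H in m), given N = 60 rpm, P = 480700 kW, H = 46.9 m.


Ns = 60 * 480700^0.5 / 46.9^1.25 = 338.9396


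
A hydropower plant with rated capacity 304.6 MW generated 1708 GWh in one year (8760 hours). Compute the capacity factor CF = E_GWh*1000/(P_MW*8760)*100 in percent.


CF = 1708 * 1000 / (304.6 * 8760) * 100 = 64.0109 %


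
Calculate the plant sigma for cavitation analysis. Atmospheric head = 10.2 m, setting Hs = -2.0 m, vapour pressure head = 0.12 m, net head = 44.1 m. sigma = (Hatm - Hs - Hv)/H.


sigma = (10.2 - (-2.0) - 0.12) / 44.1 = 0.2739


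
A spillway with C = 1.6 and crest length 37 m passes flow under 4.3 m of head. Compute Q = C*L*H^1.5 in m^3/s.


Q = 1.6 * 37 * 4.3^1.5 = 527.8669 m^3/s


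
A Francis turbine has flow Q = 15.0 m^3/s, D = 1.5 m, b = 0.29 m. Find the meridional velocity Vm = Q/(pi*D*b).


Vm = 15.0 / (pi * 1.5 * 0.29) = 10.9762 m/s


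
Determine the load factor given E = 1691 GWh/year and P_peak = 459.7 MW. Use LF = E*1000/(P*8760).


LF = 1691 * 1000 / (459.7 * 8760) = 0.4199


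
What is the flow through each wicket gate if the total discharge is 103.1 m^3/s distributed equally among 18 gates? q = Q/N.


q = 103.1 / 18 = 5.7278 m^3/s


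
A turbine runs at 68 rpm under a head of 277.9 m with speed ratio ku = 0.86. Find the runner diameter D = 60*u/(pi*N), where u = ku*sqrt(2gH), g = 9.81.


u = 0.86 * sqrt(2*9.81*277.9) = 63.5027 m/s
D = 60 * 63.5027 / (pi * 68) = 17.8355 m


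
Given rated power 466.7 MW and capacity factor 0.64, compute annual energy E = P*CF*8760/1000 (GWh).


E = 466.7 * 0.64 * 8760 / 1000 = 2616.5069 GWh


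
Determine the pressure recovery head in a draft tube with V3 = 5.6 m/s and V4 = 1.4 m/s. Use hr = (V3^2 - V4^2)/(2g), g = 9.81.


hr = (5.6^2 - 1.4^2) / (2*9.81) = 1.4985 m


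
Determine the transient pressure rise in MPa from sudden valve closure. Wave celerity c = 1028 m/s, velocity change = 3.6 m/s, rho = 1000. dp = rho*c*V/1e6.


dp = 1000 * 1028 * 3.6 / 1e6 = 3.7008 MPa


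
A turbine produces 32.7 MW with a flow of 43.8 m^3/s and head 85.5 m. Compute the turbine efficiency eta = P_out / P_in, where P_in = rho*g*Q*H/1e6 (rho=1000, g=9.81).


P_in = 1000 * 9.81 * 43.8 * 85.5 / 1e6 = 36.7375 MW
eta = 32.7 / 36.7375 = 0.8901


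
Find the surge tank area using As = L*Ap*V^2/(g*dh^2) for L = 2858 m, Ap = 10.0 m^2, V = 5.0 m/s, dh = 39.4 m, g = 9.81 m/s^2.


As = 2858 * 10.0 * 5.0^2 / (9.81 * 39.4^2) = 46.9181 m^2


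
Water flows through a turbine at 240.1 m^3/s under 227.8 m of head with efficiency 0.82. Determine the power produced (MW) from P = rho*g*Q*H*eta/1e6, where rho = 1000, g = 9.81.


P = 1000 * 9.81 * 240.1 * 227.8 * 0.82 / 1e6 = 439.9757 MW


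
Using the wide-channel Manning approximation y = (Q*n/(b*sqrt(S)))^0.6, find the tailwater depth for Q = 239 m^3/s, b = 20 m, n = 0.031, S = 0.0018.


y = (239 * 0.031 / (20 * 0.0018^0.5))^0.6 = 3.6699 m


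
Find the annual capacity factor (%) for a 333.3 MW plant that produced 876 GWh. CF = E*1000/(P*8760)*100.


CF = 876 * 1000 / (333.3 * 8760) * 100 = 30.0030 %


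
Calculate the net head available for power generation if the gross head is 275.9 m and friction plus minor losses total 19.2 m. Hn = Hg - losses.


Hn = 275.9 - 19.2 = 256.7000 m


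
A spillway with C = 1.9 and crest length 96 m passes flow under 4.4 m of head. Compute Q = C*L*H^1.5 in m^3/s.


Q = 1.9 * 96 * 4.4^1.5 = 1683.4641 m^3/s


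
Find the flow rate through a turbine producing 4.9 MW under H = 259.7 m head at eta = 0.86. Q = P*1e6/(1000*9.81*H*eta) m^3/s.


Q = 4.9 * 1e6 / (1000 * 9.81 * 259.7 * 0.86) = 2.2364 m^3/s


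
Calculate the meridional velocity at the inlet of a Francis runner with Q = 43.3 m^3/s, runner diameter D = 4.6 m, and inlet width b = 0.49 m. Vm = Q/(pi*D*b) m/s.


Vm = 43.3 / (pi * 4.6 * 0.49) = 6.1148 m/s


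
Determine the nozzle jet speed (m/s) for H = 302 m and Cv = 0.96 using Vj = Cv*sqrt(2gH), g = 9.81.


Vj = 0.96 * sqrt(2*9.81*302) = 73.8966 m/s


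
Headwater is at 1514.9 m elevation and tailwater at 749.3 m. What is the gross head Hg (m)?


Hg = 1514.9 - 749.3 = 765.6000 m


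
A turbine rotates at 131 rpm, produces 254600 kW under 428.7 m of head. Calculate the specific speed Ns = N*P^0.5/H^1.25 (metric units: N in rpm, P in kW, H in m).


Ns = 131 * 254600^0.5 / 428.7^1.25 = 33.8851


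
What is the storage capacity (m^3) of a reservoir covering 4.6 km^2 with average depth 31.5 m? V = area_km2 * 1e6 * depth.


V = 4.6 * 1e6 * 31.5 = 1.4490e+08 m^3


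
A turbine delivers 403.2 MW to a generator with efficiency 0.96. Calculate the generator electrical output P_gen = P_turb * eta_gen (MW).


P_gen = 403.2 * 0.96 = 387.0720 MW


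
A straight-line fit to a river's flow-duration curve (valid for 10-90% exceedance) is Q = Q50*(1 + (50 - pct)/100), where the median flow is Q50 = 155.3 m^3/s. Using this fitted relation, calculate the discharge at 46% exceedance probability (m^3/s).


Q = 155.3 * (1 + (50 - 46)/100) = 161.5120 m^3/s


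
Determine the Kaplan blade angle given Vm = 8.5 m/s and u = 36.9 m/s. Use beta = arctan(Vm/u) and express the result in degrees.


beta = arctan(8.5 / 36.9) = 12.9719 degrees


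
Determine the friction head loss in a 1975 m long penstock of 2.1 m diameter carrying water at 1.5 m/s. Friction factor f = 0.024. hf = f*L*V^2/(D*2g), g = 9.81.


hf = 0.024 * 1975 * 1.5^2 / (2.1 * 2 * 9.81) = 2.5885 m


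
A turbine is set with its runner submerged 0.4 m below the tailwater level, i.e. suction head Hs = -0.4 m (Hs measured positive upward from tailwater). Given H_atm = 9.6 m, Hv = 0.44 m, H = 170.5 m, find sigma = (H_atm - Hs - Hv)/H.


sigma = (9.6 - (-0.4) - 0.44) / 170.5 = 0.0561


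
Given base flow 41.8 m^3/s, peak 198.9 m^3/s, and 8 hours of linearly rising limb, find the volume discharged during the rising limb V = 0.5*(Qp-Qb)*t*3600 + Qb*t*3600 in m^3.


V = 0.5*(198.9 - 41.8)*8*3600 + 41.8*8*3600 = 3.4661e+06 m^3


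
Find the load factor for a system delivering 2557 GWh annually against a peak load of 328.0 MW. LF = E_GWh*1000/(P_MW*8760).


LF = 2557 * 1000 / (328.0 * 8760) = 0.8899


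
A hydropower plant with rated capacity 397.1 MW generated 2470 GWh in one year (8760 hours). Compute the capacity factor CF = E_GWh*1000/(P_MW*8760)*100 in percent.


CF = 2470 * 1000 / (397.1 * 8760) * 100 = 71.0057 %


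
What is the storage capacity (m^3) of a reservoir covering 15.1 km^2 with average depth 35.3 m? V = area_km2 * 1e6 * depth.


V = 15.1 * 1e6 * 35.3 = 5.3303e+08 m^3


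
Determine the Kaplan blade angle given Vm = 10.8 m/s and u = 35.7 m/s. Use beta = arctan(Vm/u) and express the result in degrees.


beta = arctan(10.8 / 35.7) = 16.8317 degrees


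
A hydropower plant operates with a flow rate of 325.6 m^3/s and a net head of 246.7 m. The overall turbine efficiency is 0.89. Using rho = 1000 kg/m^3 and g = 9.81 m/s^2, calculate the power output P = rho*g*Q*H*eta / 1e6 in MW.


P = 1000 * 9.81 * 325.6 * 246.7 * 0.89 / 1e6 = 701.3141 MW


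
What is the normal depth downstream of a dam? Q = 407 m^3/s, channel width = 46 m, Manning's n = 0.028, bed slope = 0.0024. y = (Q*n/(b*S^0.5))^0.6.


y = (407 * 0.028 / (46 * 0.0024^0.5))^0.6 = 2.6444 m


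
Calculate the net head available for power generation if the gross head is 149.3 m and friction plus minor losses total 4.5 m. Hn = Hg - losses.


Hn = 149.3 - 4.5 = 144.8000 m


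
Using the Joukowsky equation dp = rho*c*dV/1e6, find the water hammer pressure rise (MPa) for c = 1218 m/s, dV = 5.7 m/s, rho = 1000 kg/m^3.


dp = 1000 * 1218 * 5.7 / 1e6 = 6.9426 MPa


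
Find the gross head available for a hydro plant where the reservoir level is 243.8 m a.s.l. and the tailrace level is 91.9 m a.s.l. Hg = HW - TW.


Hg = 243.8 - 91.9 = 151.9000 m


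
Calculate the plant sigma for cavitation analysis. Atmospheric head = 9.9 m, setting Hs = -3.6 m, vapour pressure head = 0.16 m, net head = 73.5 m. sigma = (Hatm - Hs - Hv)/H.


sigma = (9.9 - (-3.6) - 0.16) / 73.5 = 0.1815


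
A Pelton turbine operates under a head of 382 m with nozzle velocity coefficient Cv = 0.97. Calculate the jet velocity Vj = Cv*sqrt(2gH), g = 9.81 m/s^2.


Vj = 0.97 * sqrt(2*9.81*382) = 83.9756 m/s


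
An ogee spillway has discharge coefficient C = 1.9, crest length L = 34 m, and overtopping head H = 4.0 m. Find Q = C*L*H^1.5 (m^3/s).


Q = 1.9 * 34 * 4.0^1.5 = 516.8000 m^3/s


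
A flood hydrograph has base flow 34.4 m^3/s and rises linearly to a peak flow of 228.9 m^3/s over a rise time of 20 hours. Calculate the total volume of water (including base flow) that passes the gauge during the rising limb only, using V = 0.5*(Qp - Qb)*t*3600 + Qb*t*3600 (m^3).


V = 0.5*(228.9 - 34.4)*20*3600 + 34.4*20*3600 = 9.4788e+06 m^3


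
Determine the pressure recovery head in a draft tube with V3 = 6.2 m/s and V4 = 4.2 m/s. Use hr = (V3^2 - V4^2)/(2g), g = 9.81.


hr = (6.2^2 - 4.2^2) / (2*9.81) = 1.0601 m


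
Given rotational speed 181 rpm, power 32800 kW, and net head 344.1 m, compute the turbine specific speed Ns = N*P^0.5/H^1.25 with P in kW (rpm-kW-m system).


Ns = 181 * 32800^0.5 / 344.1^1.25 = 22.1187


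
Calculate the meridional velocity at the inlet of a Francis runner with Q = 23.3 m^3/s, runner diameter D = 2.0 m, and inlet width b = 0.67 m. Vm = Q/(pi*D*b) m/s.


Vm = 23.3 / (pi * 2.0 * 0.67) = 5.5348 m/s


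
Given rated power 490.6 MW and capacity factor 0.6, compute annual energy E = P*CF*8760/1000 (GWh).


E = 490.6 * 0.6 * 8760 / 1000 = 2578.5936 GWh


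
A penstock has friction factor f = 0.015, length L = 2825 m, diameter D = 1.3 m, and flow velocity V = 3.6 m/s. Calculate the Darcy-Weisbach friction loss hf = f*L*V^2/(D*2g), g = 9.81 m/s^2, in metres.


hf = 0.015 * 2825 * 3.6^2 / (1.3 * 2 * 9.81) = 21.5314 m


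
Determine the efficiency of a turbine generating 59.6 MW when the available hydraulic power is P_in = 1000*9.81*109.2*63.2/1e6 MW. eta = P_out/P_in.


P_in = 1000 * 9.81 * 109.2 * 63.2 / 1e6 = 67.7031 MW
eta = 59.6 / 67.7031 = 0.8803


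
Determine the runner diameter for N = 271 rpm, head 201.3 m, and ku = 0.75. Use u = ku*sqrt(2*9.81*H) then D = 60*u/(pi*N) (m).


u = 0.75 * sqrt(2*9.81*201.3) = 47.1338 m/s
D = 60 * 47.1338 / (pi * 271) = 3.3217 m


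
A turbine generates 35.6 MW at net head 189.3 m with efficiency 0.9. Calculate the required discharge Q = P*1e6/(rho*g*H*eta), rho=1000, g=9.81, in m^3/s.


Q = 35.6 * 1e6 / (1000 * 9.81 * 189.3 * 0.9) = 21.3004 m^3/s


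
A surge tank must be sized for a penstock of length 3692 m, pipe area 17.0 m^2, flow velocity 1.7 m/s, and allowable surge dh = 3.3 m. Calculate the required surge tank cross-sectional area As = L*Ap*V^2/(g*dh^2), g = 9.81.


As = 3692 * 17.0 * 1.7^2 / (9.81 * 3.3^2) = 1697.8979 m^2


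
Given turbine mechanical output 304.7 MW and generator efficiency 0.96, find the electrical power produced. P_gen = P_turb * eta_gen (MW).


P_gen = 304.7 * 0.96 = 292.5120 MW


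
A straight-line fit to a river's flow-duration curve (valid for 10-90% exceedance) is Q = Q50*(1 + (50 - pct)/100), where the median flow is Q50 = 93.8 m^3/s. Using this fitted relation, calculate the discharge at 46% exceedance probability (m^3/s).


Q = 93.8 * (1 + (50 - 46)/100) = 97.5520 m^3/s


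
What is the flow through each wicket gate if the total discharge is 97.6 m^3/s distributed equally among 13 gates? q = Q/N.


q = 97.6 / 13 = 7.5077 m^3/s


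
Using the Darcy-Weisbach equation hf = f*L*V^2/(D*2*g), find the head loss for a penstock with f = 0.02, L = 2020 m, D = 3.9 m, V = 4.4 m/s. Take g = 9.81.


hf = 0.02 * 2020 * 4.4^2 / (3.9 * 2 * 9.81) = 10.2217 m


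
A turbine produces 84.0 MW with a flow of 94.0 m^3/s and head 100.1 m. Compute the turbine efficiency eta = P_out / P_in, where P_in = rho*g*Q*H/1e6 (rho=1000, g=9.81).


P_in = 1000 * 9.81 * 94.0 * 100.1 / 1e6 = 92.3062 MW
eta = 84.0 / 92.3062 = 0.9100


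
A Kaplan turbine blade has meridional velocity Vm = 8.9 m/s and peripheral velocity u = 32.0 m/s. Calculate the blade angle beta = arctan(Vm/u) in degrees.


beta = arctan(8.9 / 32.0) = 15.5426 degrees


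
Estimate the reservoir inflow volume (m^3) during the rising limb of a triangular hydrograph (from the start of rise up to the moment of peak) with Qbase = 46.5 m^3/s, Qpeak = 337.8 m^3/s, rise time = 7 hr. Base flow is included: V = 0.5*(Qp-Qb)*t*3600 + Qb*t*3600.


V = 0.5*(337.8 - 46.5)*7*3600 + 46.5*7*3600 = 4.8422e+06 m^3


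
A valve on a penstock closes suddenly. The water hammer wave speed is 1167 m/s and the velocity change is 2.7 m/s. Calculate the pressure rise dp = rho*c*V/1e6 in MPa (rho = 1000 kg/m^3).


dp = 1000 * 1167 * 2.7 / 1e6 = 3.1509 MPa


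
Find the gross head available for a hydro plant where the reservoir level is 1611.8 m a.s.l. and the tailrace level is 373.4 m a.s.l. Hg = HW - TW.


Hg = 1611.8 - 373.4 = 1238.4000 m


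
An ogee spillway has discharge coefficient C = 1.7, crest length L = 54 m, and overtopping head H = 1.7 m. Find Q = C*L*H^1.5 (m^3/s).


Q = 1.7 * 54 * 1.7^1.5 = 203.4773 m^3/s


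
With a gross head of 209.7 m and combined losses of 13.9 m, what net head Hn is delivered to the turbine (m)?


Hn = 209.7 - 13.9 = 195.8000 m


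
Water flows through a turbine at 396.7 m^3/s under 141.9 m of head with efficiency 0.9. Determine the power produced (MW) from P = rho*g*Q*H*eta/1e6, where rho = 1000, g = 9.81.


P = 1000 * 9.81 * 396.7 * 141.9 * 0.9 / 1e6 = 496.9997 MW


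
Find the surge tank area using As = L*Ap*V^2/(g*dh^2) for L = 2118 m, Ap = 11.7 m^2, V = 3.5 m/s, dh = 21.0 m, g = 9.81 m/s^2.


As = 2118 * 11.7 * 3.5^2 / (9.81 * 21.0^2) = 70.1682 m^2


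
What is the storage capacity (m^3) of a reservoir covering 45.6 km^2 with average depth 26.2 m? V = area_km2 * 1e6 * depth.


V = 45.6 * 1e6 * 26.2 = 1.1947e+09 m^3


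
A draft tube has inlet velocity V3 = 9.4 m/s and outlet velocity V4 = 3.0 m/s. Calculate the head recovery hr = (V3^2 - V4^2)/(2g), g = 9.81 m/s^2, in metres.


hr = (9.4^2 - 3.0^2) / (2*9.81) = 4.0449 m


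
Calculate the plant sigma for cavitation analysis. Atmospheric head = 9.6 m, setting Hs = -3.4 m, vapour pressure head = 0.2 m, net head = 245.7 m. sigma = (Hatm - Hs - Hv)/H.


sigma = (9.6 - (-3.4) - 0.2) / 245.7 = 0.0521


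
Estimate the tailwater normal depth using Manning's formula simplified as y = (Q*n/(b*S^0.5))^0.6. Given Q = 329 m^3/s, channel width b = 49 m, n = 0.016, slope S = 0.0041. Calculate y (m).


y = (329 * 0.016 / (49 * 0.0041^0.5))^0.6 = 1.3641 m


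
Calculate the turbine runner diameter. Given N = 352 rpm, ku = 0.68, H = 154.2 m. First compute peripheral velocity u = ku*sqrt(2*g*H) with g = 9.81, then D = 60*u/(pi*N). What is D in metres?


u = 0.68 * sqrt(2*9.81*154.2) = 37.4025 m/s
D = 60 * 37.4025 / (pi * 352) = 2.0294 m


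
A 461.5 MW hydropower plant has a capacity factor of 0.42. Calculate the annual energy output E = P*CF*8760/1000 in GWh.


E = 461.5 * 0.42 * 8760 / 1000 = 1697.9508 GWh


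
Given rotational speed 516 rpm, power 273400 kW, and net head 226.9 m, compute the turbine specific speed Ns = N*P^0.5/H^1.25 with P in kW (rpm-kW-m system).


Ns = 516 * 273400^0.5 / 226.9^1.25 = 306.3768


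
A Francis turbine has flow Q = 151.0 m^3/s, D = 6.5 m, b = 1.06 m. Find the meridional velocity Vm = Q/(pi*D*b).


Vm = 151.0 / (pi * 6.5 * 1.06) = 6.9760 m/s


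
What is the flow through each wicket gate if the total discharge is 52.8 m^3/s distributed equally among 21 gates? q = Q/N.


q = 52.8 / 21 = 2.5143 m^3/s


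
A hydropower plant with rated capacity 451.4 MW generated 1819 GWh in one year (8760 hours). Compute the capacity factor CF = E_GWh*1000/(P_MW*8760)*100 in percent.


CF = 1819 * 1000 / (451.4 * 8760) * 100 = 46.0010 %


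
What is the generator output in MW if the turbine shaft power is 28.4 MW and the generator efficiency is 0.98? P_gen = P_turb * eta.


P_gen = 28.4 * 0.98 = 27.8320 MW


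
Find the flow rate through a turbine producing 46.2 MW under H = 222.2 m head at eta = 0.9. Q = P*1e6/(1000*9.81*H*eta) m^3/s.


Q = 46.2 * 1e6 / (1000 * 9.81 * 222.2 * 0.9) = 23.5498 m^3/s


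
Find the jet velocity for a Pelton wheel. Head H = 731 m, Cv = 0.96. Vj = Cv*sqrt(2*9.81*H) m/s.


Vj = 0.96 * sqrt(2*9.81*731) = 114.9686 m/s


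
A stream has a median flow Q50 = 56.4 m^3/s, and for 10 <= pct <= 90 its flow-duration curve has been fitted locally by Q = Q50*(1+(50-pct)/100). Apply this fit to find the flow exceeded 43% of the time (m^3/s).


Q = 56.4 * (1 + (50 - 43)/100) = 60.3480 m^3/s


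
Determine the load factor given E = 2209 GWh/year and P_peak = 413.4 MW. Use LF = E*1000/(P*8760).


LF = 2209 * 1000 / (413.4 * 8760) = 0.6100


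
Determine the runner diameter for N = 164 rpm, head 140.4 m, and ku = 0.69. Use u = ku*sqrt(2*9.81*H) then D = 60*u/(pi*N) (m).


u = 0.69 * sqrt(2*9.81*140.4) = 36.2145 m/s
D = 60 * 36.2145 / (pi * 164) = 4.2174 m


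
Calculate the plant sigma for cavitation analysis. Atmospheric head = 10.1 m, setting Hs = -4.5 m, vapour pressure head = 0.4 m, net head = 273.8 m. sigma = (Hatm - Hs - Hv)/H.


sigma = (10.1 - (-4.5) - 0.4) / 273.8 = 0.0519


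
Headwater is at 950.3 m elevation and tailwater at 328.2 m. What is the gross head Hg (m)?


Hg = 950.3 - 328.2 = 622.1000 m


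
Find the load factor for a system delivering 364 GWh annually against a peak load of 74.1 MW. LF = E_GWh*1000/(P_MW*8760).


LF = 364 * 1000 / (74.1 * 8760) = 0.5608


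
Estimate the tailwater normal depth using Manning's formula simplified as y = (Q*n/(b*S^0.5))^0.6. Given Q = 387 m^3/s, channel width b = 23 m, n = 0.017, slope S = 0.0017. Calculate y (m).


y = (387 * 0.017 / (23 * 0.0017^0.5))^0.6 = 3.1969 m


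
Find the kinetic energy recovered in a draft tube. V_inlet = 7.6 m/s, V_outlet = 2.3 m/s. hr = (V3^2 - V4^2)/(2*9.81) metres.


hr = (7.6^2 - 2.3^2) / (2*9.81) = 2.6743 m


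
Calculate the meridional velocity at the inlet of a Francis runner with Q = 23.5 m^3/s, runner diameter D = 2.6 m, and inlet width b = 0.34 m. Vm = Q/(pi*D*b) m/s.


Vm = 23.5 / (pi * 2.6 * 0.34) = 8.4619 m/s


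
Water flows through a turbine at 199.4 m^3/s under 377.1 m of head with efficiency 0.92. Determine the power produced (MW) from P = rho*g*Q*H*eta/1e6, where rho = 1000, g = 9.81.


P = 1000 * 9.81 * 199.4 * 377.1 * 0.92 / 1e6 = 678.6385 MW


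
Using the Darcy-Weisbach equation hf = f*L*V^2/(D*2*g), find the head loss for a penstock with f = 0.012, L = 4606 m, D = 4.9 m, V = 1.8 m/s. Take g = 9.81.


hf = 0.012 * 4606 * 1.8^2 / (4.9 * 2 * 9.81) = 1.8628 m


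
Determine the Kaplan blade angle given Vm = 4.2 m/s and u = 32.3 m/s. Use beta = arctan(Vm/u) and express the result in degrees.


beta = arctan(4.2 / 32.3) = 7.4087 degrees


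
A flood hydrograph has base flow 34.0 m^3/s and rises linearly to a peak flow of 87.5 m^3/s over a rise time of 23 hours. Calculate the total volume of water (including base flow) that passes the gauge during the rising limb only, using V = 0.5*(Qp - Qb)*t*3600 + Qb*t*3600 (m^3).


V = 0.5*(87.5 - 34.0)*23*3600 + 34.0*23*3600 = 5.0301e+06 m^3


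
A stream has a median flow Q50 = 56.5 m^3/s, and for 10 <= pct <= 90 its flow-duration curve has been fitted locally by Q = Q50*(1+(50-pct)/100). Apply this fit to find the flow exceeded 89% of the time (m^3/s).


Q = 56.5 * (1 + (50 - 89)/100) = 34.4650 m^3/s


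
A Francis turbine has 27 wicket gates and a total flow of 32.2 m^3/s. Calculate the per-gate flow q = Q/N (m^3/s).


q = 32.2 / 27 = 1.1926 m^3/s


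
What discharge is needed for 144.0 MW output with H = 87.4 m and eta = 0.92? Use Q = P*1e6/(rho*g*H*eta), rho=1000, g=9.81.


Q = 144.0 * 1e6 / (1000 * 9.81 * 87.4 * 0.92) = 182.5552 m^3/s


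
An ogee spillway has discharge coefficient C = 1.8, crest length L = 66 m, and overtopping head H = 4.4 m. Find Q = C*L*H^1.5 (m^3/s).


Q = 1.8 * 66 * 4.4^1.5 = 1096.4667 m^3/s


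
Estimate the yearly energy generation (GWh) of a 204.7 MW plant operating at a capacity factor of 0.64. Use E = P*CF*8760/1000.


E = 204.7 * 0.64 * 8760 / 1000 = 1147.6301 GWh


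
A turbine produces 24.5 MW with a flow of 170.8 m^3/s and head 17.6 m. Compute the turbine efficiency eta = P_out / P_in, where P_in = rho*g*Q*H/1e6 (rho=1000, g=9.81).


P_in = 1000 * 9.81 * 170.8 * 17.6 / 1e6 = 29.4896 MW
eta = 24.5 / 29.4896 = 0.8308


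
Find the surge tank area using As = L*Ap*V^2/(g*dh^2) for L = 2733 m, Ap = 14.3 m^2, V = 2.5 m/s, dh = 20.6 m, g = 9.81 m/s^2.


As = 2733 * 14.3 * 2.5^2 / (9.81 * 20.6^2) = 58.6749 m^2


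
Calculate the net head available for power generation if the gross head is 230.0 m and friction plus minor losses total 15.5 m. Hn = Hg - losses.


Hn = 230.0 - 15.5 = 214.5000 m


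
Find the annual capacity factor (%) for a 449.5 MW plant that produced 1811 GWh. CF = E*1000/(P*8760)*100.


CF = 1811 * 1000 / (449.5 * 8760) * 100 = 45.9922 %


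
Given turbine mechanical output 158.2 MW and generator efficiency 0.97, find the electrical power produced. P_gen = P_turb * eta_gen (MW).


P_gen = 158.2 * 0.97 = 153.4540 MW


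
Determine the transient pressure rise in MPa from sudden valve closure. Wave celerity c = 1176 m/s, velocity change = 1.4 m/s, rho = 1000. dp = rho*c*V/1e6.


dp = 1000 * 1176 * 1.4 / 1e6 = 1.6464 MPa


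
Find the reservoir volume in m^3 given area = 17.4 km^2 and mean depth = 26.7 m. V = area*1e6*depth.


V = 17.4 * 1e6 * 26.7 = 4.6458e+08 m^3


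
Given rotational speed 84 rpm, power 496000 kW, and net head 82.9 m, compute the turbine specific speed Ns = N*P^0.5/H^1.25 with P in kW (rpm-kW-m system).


Ns = 84 * 496000^0.5 / 82.9^1.25 = 236.4977


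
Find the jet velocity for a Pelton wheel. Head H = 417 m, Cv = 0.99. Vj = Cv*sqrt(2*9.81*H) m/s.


Vj = 0.99 * sqrt(2*9.81*417) = 89.5473 m/s


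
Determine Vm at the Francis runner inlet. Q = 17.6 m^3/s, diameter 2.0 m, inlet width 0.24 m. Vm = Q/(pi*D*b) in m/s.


Vm = 17.6 / (pi * 2.0 * 0.24) = 11.6714 m/s


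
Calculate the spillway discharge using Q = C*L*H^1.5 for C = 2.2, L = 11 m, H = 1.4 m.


Q = 2.2 * 11 * 1.4^1.5 = 40.0874 m^3/s


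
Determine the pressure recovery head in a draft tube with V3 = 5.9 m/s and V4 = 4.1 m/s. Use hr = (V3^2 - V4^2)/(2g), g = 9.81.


hr = (5.9^2 - 4.1^2) / (2*9.81) = 0.9174 m


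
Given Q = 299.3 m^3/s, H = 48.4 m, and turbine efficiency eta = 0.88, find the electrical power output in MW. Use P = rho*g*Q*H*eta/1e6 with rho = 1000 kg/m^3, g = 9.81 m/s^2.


P = 1000 * 9.81 * 299.3 * 48.4 * 0.88 / 1e6 = 125.0558 MW


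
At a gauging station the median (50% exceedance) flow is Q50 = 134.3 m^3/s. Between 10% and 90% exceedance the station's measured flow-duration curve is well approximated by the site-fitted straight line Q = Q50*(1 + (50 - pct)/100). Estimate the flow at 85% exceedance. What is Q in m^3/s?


Q = 134.3 * (1 + (50 - 85)/100) = 87.2950 m^3/s


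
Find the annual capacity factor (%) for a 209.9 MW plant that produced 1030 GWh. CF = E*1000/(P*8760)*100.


CF = 1030 * 1000 / (209.9 * 8760) * 100 = 56.0171 %


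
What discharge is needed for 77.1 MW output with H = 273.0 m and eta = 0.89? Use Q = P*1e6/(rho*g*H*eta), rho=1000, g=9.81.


Q = 77.1 * 1e6 / (1000 * 9.81 * 273.0 * 0.89) = 32.3469 m^3/s


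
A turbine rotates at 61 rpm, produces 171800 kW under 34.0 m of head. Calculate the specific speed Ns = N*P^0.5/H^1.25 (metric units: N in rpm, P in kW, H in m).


Ns = 61 * 171800^0.5 / 34.0^1.25 = 307.9589


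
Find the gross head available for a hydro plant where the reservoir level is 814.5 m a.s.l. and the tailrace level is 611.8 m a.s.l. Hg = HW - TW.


Hg = 814.5 - 611.8 = 202.7000 m


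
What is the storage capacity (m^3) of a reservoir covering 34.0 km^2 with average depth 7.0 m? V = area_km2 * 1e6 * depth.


V = 34.0 * 1e6 * 7.0 = 2.3800e+08 m^3


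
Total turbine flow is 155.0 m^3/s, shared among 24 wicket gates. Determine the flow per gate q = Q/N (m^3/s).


q = 155.0 / 24 = 6.4583 m^3/s


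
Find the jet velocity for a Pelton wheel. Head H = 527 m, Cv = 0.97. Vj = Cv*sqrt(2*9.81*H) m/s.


Vj = 0.97 * sqrt(2*9.81*527) = 98.6340 m/s


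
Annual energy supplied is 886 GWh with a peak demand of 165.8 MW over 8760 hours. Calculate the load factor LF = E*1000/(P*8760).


LF = 886 * 1000 / (165.8 * 8760) = 0.6100


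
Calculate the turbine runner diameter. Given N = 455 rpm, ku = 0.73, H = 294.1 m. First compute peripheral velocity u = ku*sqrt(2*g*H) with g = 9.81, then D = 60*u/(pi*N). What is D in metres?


u = 0.73 * sqrt(2*9.81*294.1) = 55.4523 m/s
D = 60 * 55.4523 / (pi * 455) = 2.3276 m


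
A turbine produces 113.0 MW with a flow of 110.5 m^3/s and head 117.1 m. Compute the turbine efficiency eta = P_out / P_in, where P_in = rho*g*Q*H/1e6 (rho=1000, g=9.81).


P_in = 1000 * 9.81 * 110.5 * 117.1 / 1e6 = 126.9370 MW
eta = 113.0 / 126.9370 = 0.8902


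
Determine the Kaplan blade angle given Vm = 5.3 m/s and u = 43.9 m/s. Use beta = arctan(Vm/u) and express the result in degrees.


beta = arctan(5.3 / 43.9) = 6.8839 degrees


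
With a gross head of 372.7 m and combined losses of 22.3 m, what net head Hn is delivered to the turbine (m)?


Hn = 372.7 - 22.3 = 350.4000 m


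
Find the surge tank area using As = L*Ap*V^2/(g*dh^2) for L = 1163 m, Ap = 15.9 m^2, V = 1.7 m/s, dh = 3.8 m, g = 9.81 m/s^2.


As = 1163 * 15.9 * 1.7^2 / (9.81 * 3.8^2) = 377.2580 m^2


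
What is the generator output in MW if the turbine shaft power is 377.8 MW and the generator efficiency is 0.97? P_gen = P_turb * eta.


P_gen = 377.8 * 0.97 = 366.4660 MW


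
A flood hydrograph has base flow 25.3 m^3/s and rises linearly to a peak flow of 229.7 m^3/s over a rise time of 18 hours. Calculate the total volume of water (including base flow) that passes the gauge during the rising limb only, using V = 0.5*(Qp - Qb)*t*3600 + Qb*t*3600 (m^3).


V = 0.5*(229.7 - 25.3)*18*3600 + 25.3*18*3600 = 8.2620e+06 m^3


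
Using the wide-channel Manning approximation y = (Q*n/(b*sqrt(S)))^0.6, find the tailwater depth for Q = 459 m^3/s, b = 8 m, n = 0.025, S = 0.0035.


y = (459 * 0.025 / (8 * 0.0035^0.5))^0.6 = 6.7729 m


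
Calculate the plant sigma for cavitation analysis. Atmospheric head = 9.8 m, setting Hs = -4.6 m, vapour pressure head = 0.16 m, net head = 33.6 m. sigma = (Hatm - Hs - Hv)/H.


sigma = (9.8 - (-4.6) - 0.16) / 33.6 = 0.4238


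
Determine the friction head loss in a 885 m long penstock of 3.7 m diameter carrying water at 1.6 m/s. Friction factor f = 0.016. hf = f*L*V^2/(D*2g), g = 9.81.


hf = 0.016 * 885 * 1.6^2 / (3.7 * 2 * 9.81) = 0.4993 m


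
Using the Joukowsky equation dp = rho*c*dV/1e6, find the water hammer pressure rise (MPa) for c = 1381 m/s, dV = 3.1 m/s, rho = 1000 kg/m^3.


dp = 1000 * 1381 * 3.1 / 1e6 = 4.2811 MPa


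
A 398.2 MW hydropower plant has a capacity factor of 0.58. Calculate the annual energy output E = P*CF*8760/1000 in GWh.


E = 398.2 * 0.58 * 8760 / 1000 = 2023.1746 GWh


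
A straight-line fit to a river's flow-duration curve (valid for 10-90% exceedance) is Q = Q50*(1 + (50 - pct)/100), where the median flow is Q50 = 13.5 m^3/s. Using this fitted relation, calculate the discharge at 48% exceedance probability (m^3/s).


Q = 13.5 * (1 + (50 - 48)/100) = 13.7700 m^3/s


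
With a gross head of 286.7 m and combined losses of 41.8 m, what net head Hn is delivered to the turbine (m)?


Hn = 286.7 - 41.8 = 244.9000 m


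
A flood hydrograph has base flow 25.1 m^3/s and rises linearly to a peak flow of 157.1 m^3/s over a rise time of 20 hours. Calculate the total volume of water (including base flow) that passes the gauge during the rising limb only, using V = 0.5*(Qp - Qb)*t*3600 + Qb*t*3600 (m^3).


V = 0.5*(157.1 - 25.1)*20*3600 + 25.1*20*3600 = 6.5592e+06 m^3


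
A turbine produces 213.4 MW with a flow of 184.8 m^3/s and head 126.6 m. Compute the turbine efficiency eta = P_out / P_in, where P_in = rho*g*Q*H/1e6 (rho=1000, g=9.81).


P_in = 1000 * 9.81 * 184.8 * 126.6 / 1e6 = 229.5116 MW
eta = 213.4 / 229.5116 = 0.9298


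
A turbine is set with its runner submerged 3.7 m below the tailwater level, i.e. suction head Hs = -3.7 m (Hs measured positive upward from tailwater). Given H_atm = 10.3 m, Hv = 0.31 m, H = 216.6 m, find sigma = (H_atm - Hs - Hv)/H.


sigma = (10.3 - (-3.7) - 0.31) / 216.6 = 0.0632


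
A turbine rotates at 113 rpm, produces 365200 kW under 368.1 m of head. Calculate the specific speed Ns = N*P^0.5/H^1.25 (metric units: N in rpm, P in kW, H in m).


Ns = 113 * 365200^0.5 / 368.1^1.25 = 42.3532


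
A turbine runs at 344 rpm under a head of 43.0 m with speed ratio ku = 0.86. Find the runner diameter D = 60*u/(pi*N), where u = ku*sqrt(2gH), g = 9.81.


u = 0.86 * sqrt(2*9.81*43.0) = 24.9794 m/s
D = 60 * 24.9794 / (pi * 344) = 1.3868 m


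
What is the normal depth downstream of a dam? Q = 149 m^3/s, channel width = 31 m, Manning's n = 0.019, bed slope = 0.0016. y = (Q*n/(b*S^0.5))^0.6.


y = (149 * 0.019 / (31 * 0.0016^0.5))^0.6 = 1.6410 m


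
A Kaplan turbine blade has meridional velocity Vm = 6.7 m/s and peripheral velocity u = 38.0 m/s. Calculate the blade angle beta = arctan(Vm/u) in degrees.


beta = arctan(6.7 / 38.0) = 9.9994 degrees


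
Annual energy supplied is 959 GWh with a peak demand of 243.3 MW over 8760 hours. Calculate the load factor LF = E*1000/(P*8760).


LF = 959 * 1000 / (243.3 * 8760) = 0.4500


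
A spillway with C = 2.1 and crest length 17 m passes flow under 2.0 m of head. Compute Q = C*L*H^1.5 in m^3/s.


Q = 2.1 * 17 * 2.0^1.5 = 100.9748 m^3/s
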